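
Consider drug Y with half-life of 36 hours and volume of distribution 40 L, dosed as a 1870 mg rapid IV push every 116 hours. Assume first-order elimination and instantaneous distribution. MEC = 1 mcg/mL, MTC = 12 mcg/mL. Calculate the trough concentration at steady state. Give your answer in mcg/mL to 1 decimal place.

Over one 116-h interval, 116/36 ≈ 3.2222 half-lives elapse, leaving f ≈ 0.1072 of each dose.
Accumulation ratio R = 1/(1 − f) ≈ 1/0.8928 ≈ 1.1201.
Each bolus raises the concentration by D/Vd = 1870/40 ≈ 46.750 mcg/mL.
Cmax,ss = C₀/(1 − f) ≈ 46.750/0.8928 ≈ 52.363 mcg/mL.
One interval later, Cmin,ss = Cmax,ss·e^(−kτ) ≈ 52.363 × 0.1072 ≈ 5.613 mcg/mL.
Trough 5.6 mcg/mL vs MEC 1 mcg/mL: adequate.

5.6 mcg/mL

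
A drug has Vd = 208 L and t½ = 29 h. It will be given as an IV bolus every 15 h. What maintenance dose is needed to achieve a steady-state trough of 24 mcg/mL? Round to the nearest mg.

2153 mg

τ/t½ = 15/29 ≈ 0.51724, so f = (1/2)^(15/29) ≈ 0.698707.
Cmin,ss = (D/Vd)·f/(1−f), so D = Cmin,ss·Vd·(1−f)/f.
D = 24 × 208 × (1−f)/f ≈ 24 × 208 × 0.43122 ≈ 2152.65 mg.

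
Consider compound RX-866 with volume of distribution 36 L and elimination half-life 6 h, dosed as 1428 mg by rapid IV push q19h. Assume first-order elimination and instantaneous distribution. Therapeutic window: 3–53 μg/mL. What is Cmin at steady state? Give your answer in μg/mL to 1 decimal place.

τ/t½ = 19/6 ≈ 3.1667, so fraction remaining f = (1/2)^(19/6) ≈ 0.1114.
Accumulation ratio R = 1/(1 − f) ≈ 1/0.8886 ≈ 1.1254.
Each bolus raises the concentration by D/Vd = 1428/36 ≈ 39.667 μg/mL.
Steady-state peak Cmax,ss = C₀·R ≈ 39.667 × 1.1254 ≈ 44.641 μg/mL.
Steady-state trough Cmin,ss = Cmax,ss·f ≈ 44.641 × 0.1114 ≈ 4.973 μg/mL.
Trough 5.0 μg/mL vs MEC 3 μg/mL: adequate.

5.0 μg/mL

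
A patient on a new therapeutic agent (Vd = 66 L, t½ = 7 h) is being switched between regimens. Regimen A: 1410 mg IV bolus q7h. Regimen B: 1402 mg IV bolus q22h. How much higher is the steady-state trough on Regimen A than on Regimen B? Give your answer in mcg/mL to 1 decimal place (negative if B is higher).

Regimen A: f = (1/2)^(7/7) ≈ 0.5000; Cmin,ss = (1410/66)·f/(1−f) ≈ 21.364 mcg/mL.
Regimen B: f = (1/2)^(22/7) ≈ 0.1132; Cmin,ss = (1402/66)·f/(1−f) ≈ 2.712 mcg/mL.
Difference ≈ 21.364 − 2.712 ≈ 18.652 mcg/mL.

18.7 mcg/mL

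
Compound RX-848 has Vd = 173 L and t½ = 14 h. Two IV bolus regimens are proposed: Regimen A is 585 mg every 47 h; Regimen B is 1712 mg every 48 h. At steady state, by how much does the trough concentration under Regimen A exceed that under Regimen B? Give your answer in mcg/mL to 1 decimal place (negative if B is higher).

Regimen A: f = (1/2)^(47/14) ≈ 0.0976; Cmin,ss = (585/173)·f/(1−f) ≈ 0.366 mcg/mL.
Regimen B: f = (1/2)^(48/14) ≈ 0.0929; Cmin,ss = (1712/173)·f/(1−f) ≈ 1.013 mcg/mL.
Difference ≈ 0.366 − 1.013 ≈ -0.647 mcg/mL.

-0.6 mcg/mL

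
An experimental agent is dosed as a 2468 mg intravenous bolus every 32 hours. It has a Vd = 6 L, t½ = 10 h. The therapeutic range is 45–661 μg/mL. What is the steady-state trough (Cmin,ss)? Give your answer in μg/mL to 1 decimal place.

τ/t½ = 32/10 ≈ 3.2, so fraction remaining f = (1/2)^(32/10) ≈ 0.1088.
Accumulation ratio R = 1/(1 − f) ≈ 1/0.8912 ≈ 1.1221.
Single-dose peak C₀ = D/Vd = 2468/6 ≈ 411.333 μg/mL.
Steady-state peak Cmax,ss = C₀·R ≈ 411.333 × 1.1221 ≈ 461.557 μg/mL.
Steady-state trough Cmin,ss = Cmax,ss·f ≈ 461.557 × 0.1088 ≈ 50.217 μg/mL.
Trough 50.2 μg/mL vs MEC 45 μg/mL: adequate.

50.2 μg/mL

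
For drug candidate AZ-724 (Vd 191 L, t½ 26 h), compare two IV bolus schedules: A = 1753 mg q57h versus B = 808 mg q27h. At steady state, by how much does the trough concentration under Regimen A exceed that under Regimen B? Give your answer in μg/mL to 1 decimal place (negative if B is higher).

-1.4 μg/mL

Regimen A: f = (1/2)^(57/26) ≈ 0.2188; Cmin,ss = (1753/191)·f/(1−f) ≈ 2.571 μg/mL.
Regimen B: f = (1/2)^(27/26) ≈ 0.4868; Cmin,ss = (808/191)·f/(1−f) ≈ 4.013 μg/mL.
Difference ≈ 2.571 − 4.013 ≈ -1.442 μg/mL.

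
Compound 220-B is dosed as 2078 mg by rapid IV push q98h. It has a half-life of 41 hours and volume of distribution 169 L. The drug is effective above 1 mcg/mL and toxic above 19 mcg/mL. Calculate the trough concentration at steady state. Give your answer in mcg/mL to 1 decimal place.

2.9 mcg/mL

Over one 98-h interval, 98/41 ≈ 2.3902 half-lives elapse, leaving f ≈ 0.1908 of each dose.
Accumulation ratio R = 1/(1 − f) ≈ 1/0.8092 ≈ 1.2358.
Each bolus raises the concentration by D/Vd = 2078/169 ≈ 12.296 mcg/mL.
Cmax,ss = C₀/(1 − f) ≈ 12.296/0.8092 ≈ 15.195 mcg/mL.
Steady-state trough Cmin,ss = Cmax,ss·f ≈ 15.195 × 0.1908 ≈ 2.899 mcg/mL.
Trough 2.9 mcg/mL vs MEC 1 mcg/mL: adequate.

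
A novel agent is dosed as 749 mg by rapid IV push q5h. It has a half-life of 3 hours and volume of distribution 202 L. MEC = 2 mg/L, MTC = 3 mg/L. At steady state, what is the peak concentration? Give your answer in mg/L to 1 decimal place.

τ/t½ = 5/3 ≈ 1.6667, so fraction remaining f = (1/2)^(5/3) ≈ 0.3150.
Accumulation ratio R = 1/(1 − f) ≈ 1/0.6850 ≈ 1.4599.
Each bolus raises the concentration by D/Vd = 749/202 ≈ 3.708 mg/L.
Steady-state peak Cmax,ss = C₀·R ≈ 3.708 × 1.4599 ≈ 5.413 mg/L.
Peak 5.4 mg/L vs MTC 3 mg/L: exceeds toxic threshold.

5.4 mg/L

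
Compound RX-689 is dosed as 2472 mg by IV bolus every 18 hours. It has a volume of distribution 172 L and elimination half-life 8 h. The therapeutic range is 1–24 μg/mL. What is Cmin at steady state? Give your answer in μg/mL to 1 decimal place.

τ/t½ = 18/8 ≈ 2.25, so fraction remaining f = (1/2)^(18/8) ≈ 0.2102.
Accumulation ratio R = 1/(1 − f) ≈ 1/0.7898 ≈ 1.2661.
Single-dose peak C₀ = D/Vd = 2472/172 ≈ 14.372 μg/mL.
Cmax,ss = C₀/(1 − f) ≈ 14.372/0.7898 ≈ 18.197 μg/mL.
Steady-state trough Cmin,ss = Cmax,ss·f ≈ 18.197 × 0.2102 ≈ 3.825 μg/mL.
Trough 3.8 μg/mL vs MEC 1 μg/mL: adequate.

3.8 μg/mL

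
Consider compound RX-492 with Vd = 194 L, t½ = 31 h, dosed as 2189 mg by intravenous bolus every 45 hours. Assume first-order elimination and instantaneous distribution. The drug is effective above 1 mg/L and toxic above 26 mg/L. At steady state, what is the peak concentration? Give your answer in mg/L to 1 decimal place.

k = ln2/t½ = ln2/31 ≈ 0.022360 h⁻¹; fraction remaining f = e^(−kτ) = e^(−0.022360×45) ≈ 0.3656.
Accumulation ratio R = 1/(1 − f) ≈ 1/0.6344 ≈ 1.5763.
Single-dose peak C₀ = D/Vd = 2189/194 ≈ 11.284 mg/L.
Steady-state peak Cmax,ss = C₀·R ≈ 11.284 × 1.5763 ≈ 17.787 mg/L.
Peak 17.8 mg/L vs MTC 26 mg/L: below toxic threshold.

17.8 mg/L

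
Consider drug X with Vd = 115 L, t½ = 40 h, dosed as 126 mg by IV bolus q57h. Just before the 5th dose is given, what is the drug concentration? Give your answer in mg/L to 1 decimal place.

0.6 mg/L

f = (1/2)^(τ/t½) = (1/2)^(57/40) ≈ 0.3724.
C₀ = D/Vd = 126/115 ≈ 1.096 mg/L.
Before the 5th dose, 4 doses have been given. Superposition: Cmin = C₀·(f + f² + … + f^4).
≈ 1.096 × (0.3724 + 0.1387 + 0.0516 + 0.0192) ≈ 1.096 × 0.5819 ≈ 0.638 mg/L.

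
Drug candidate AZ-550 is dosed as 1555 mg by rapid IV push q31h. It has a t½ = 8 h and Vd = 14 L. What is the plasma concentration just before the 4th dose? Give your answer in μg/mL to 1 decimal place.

8.1 μg/mL

f = (1/2)^(τ/t½) = (1/2)^(31/8) ≈ 0.0682.
C₀ = D/Vd = 1555/14 ≈ 111.071 μg/mL.
Before the 4th dose, 3 doses have been given. Superposition: Cmin = C₀·(f + f² + … + f^3).
≈ 111.071 × (0.0682 + 0.0047 + 0.0003) ≈ 111.071 × 0.0732 ≈ 8.130 μg/mL.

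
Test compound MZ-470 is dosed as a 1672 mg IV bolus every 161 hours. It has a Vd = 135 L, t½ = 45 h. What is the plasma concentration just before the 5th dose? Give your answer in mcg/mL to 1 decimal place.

1.1 mcg/mL

f = (1/2)^(τ/t½) = (1/2)^(161/45) ≈ 0.0837.
C₀ = D/Vd = 1672/135 ≈ 12.385 mcg/mL.
Before the 5th dose, 4 doses have been given. Superposition: Cmin = C₀·(f + f² + … + f^4).
≈ 12.385 × (0.0837 + 0.0070 + 0.0006 + 0.0000) ≈ 12.385 × 0.0913 ≈ 1.131 mcg/mL.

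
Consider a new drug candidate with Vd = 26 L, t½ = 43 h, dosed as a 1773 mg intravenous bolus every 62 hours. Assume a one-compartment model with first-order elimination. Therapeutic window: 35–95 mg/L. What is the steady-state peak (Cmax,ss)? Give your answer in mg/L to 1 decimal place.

Over one 62-h interval, 62/43 ≈ 1.4419 half-lives elapse, leaving f ≈ 0.3681 of each dose.
Accumulation ratio R = 1/(1 − f) ≈ 1/0.6319 ≈ 1.5825.
Single-dose peak C₀ = D/Vd = 1773/26 ≈ 68.192 mg/L.
Steady-state peak Cmax,ss = C₀·R ≈ 68.192 × 1.5825 ≈ 107.914 mg/L.
Peak 107.9 mg/L vs MTC 95 mg/L: exceeds toxic threshold.

107.9 mg/L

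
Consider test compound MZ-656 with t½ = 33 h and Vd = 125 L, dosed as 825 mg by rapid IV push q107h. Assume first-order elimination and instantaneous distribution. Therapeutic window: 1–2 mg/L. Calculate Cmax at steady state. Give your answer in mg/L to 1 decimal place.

τ/t½ = 107/33 ≈ 3.2424, so fraction remaining f = (1/2)^(107/33) ≈ 0.1057.
At steady state, accumulation factor R = 1/(1 − e^(−kτ)) ≈ 1.1182.
Single-dose peak C₀ = D/Vd = 825/125 ≈ 6.600 mg/L.
Steady-state peak Cmax,ss = C₀·R ≈ 6.600 × 1.1182 ≈ 7.380 mg/L.
Peak 7.4 mg/L vs MTC 2 mg/L: exceeds toxic threshold.

7.4 mg/L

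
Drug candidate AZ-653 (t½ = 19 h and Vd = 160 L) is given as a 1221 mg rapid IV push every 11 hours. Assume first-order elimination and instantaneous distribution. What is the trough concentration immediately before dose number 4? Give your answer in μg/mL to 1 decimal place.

10.8 μg/mL

f = (1/2)^(τ/t½) = (1/2)^(11/19) ≈ 0.6695.
C₀ = D/Vd = 1221/160 ≈ 7.631 μg/mL.
Before the 4th dose, 3 doses have been given. Superposition: Cmin = C₀·(f + f² + … + f^3).
≈ 7.631 × (0.6695 + 0.4482 + 0.3001) ≈ 7.631 × 1.4178 ≈ 10.819 μg/mL.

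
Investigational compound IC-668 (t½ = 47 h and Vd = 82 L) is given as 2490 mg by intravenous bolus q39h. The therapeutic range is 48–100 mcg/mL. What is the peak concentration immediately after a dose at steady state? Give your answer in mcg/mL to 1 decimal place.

τ/t½ = 39/47 ≈ 0.82979, so fraction remaining f = (1/2)^(39/47) ≈ 0.5626.
At steady state, accumulation factor R = 1/(1 − e^(−kτ)) ≈ 2.2862.
Single-dose peak C₀ = D/Vd = 2490/82 ≈ 30.366 mcg/mL.
Steady-state peak Cmax,ss = C₀·R ≈ 30.366 × 2.2862 ≈ 69.423 mcg/mL.
Peak 69.4 mcg/mL vs MTC 100 mcg/mL: below toxic threshold.

69.4 mcg/mL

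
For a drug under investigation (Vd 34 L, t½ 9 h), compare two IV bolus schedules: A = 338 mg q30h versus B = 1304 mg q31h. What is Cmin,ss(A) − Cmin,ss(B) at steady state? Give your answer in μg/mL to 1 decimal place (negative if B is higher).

Regimen A: f = (1/2)^(30/9) ≈ 0.0992; Cmin,ss = (338/34)·f/(1−f) ≈ 1.095 μg/mL.
Regimen B: f = (1/2)^(31/9) ≈ 0.0919; Cmin,ss = (1304/34)·f/(1−f) ≈ 3.881 μg/mL.
Difference ≈ 1.095 − 3.881 ≈ -2.786 μg/mL.

-2.8 μg/mL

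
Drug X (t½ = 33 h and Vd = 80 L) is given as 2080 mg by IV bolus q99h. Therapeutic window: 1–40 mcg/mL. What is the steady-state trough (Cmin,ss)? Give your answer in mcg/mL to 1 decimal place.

τ = 99 h = 3 half-lives, so f = (1/2)^3 = 0.125.
At steady state, R = 1/(1 − 0.125) = 8/7.
Single-dose peak C₀ = D/Vd = 2080/80 = 26 mcg/mL.
Steady-state peak Cmax,ss = C₀·R = 26 × 8/7 ≈ 29.714 mcg/mL.
Steady-state trough Cmin,ss = Cmax,ss·f ≈ 29.714 × 0.125 ≈ 3.714 mcg/mL.
Trough 3.7 mcg/mL vs MEC 1 mcg/mL: adequate.

3.7 mcg/mL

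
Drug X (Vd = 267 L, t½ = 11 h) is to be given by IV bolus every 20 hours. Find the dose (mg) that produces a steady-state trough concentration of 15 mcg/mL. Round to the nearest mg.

τ/t½ = 20/11 ≈ 1.8182, so f = (1/2)^(20/11) ≈ 0.283578.
Cmin,ss = (D/Vd)·f/(1−f), so D = Cmin,ss·Vd·(1−f)/f.
D = 15 × 267 × (1−f)/f ≈ 15 × 267 × 2.52637 ≈ 10118.11 mg.

10118 mg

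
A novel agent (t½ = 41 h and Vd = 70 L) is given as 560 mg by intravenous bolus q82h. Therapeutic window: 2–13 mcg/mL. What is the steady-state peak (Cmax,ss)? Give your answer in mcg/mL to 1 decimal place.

10.7 mcg/mL

τ = 82 h = 2 half-lives, so f = (1/2)^2 = 0.25.
At steady state, R = 1/(1 − 0.25) = 4/3.
Single-dose peak C₀ = D/Vd = 560/70 = 8 mcg/mL.
Steady-state peak Cmax,ss = C₀·R = 8 × 4/3 ≈ 10.667 mcg/mL.
Peak 10.7 mcg/mL vs MTC 13 mcg/mL: below toxic threshold.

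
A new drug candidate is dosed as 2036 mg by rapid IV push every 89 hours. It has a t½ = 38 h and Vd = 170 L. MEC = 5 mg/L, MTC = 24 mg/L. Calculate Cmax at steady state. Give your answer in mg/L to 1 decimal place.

14.9 mg/L

τ/t½ = 89/38 ≈ 2.3421, so fraction remaining f = (1/2)^(89/38) ≈ 0.1972.
At steady state, accumulation factor R = 1/(1 − e^(−kτ)) ≈ 1.2456.
Each bolus raises the concentration by D/Vd = 2036/170 ≈ 11.976 mg/L.
Steady-state peak Cmax,ss = C₀·R ≈ 11.976 × 1.2456 ≈ 14.917 mg/L.
Peak 14.9 mg/L vs MTC 24 mg/L: below toxic threshold.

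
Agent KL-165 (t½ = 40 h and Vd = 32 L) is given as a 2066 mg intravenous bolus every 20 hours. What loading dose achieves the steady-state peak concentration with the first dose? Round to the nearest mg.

f = (1/2)^(20/40) ≈ 0.707107; accumulation ratio R = 1/(1−f) ≈ 3.41422.
Loading dose to hit Cmax,ss on first dose: D_load = D_maint·R ≈ 2066 × 3.41422 ≈ 7053.78 mg.

7054 mg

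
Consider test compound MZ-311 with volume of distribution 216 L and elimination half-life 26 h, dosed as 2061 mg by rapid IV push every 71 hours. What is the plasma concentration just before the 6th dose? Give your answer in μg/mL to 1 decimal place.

f = (1/2)^(τ/t½) = (1/2)^(71/26) ≈ 0.1506.
C₀ = D/Vd = 2061/216 ≈ 9.542 μg/mL.
Before the 6th dose, 5 doses have been given. Superposition: Cmin = C₀·(f + f² + … + f^5).
≈ 9.542 × (0.1506 + 0.0227 + 0.0034 + 0.0005 + 0.0001) ≈ 9.542 × 0.1773 ≈ 1.692 μg/mL.

1.7 μg/mL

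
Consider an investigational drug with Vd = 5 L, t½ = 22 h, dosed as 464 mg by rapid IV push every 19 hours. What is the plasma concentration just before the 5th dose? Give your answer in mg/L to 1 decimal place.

102.9 mg/L

f = (1/2)^(τ/t½) = (1/2)^(19/22) ≈ 0.5496.
C₀ = D/Vd = 464/5 ≈ 92.800 mg/L.
Before the 5th dose, 4 doses have been given. Superposition: Cmin = C₀·(f + f² + … + f^4).
≈ 92.800 × (0.5496 + 0.3021 + 0.1660 + 0.0912) ≈ 92.800 × 1.1089 ≈ 102.906 mg/L.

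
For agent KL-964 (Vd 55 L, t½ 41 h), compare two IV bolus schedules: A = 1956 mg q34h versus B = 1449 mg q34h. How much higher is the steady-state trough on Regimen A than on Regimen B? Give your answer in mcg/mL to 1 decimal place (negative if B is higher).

11.9 mcg/mL

Regimen A: f = (1/2)^(34/41) ≈ 0.5628; Cmin,ss = (1956/55)·f/(1−f) ≈ 45.780 mcg/mL.
Regimen B: f = (1/2)^(34/41) ≈ 0.5628; Cmin,ss = (1449/55)·f/(1−f) ≈ 33.914 mcg/mL.
Difference ≈ 45.780 − 33.914 ≈ 11.866 mcg/mL.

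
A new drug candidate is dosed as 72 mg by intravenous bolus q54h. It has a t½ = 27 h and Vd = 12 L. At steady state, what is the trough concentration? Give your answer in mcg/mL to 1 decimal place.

The dosing interval is 2 half-lives, so f = 2^(−2) = 0.25.
At steady state, R = 1/(1 − 0.25) = 4/3.
Single-dose peak C₀ = D/Vd = 72/12 = 6 mcg/mL.
Steady-state peak Cmax,ss = C₀·R = 6 × 4/3 ≈ 8.000 mcg/mL.
Steady-state trough Cmin,ss = Cmax,ss·f ≈ 8.000 × 0.25 ≈ 2.000 mcg/mL.

2.0 mcg/mL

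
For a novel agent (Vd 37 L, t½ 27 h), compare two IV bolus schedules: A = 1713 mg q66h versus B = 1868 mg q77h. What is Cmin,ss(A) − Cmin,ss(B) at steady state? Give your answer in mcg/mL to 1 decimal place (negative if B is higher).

2.3 mcg/mL

Regimen A: f = (1/2)^(66/27) ≈ 0.1837; Cmin,ss = (1713/37)·f/(1−f) ≈ 10.419 mcg/mL.
Regimen B: f = (1/2)^(77/27) ≈ 0.1385; Cmin,ss = (1868/37)·f/(1−f) ≈ 8.117 mcg/mL.
Difference ≈ 10.419 − 8.117 ≈ 2.302 mcg/mL.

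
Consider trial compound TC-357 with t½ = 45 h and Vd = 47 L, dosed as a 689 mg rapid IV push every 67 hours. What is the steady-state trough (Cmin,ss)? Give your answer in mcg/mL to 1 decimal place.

8.1 mcg/mL

Over one 67-h interval, 67/45 ≈ 1.4889 half-lives elapse, leaving f ≈ 0.3563 of each dose.
Accumulation ratio R = 1/(1 − f) ≈ 1/0.6437 ≈ 1.5535.
Each bolus raises the concentration by D/Vd = 689/47 ≈ 14.660 mcg/mL.
Cmax,ss = C₀/(1 − f) ≈ 14.660/0.6437 ≈ 22.775 mcg/mL.
One interval later, Cmin,ss = Cmax,ss·e^(−kτ) ≈ 22.775 × 0.3563 ≈ 8.115 mcg/mL.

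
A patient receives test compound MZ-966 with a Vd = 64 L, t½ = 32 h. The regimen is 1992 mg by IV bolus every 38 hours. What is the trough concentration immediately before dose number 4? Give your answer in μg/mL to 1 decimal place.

22.3 μg/mL

f = (1/2)^(τ/t½) = (1/2)^(38/32) ≈ 0.4391.
C₀ = D/Vd = 1992/64 ≈ 31.125 μg/mL.
Before the 4th dose, 3 doses have been given. Superposition: Cmin = C₀·(f + f² + … + f^3).
≈ 31.125 × (0.4391 + 0.1928 + 0.0847) ≈ 31.125 × 0.7166 ≈ 22.304 μg/mL.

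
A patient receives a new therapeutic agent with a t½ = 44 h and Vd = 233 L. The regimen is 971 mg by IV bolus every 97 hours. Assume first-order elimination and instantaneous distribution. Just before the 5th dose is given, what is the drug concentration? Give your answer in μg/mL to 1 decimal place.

f = (1/2)^(τ/t½) = (1/2)^(97/44) ≈ 0.2170.
C₀ = D/Vd = 971/233 ≈ 4.167 μg/mL.
Before the 5th dose, 4 doses have been given. Superposition: Cmin = C₀·(f + f² + … + f^4).
≈ 4.167 × (0.2170 + 0.0471 + 0.0102 + 0.0022) ≈ 4.167 × 0.2765 ≈ 1.152 μg/mL.

1.2 μg/mL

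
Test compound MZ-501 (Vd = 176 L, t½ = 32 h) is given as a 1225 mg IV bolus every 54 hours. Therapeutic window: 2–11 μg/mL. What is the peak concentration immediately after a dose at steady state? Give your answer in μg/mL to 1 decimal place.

10.1 μg/mL

τ/t½ = 54/32 ≈ 1.6875, so fraction remaining f = (1/2)^(54/32) ≈ 0.3105.
At steady state, accumulation factor R = 1/(1 − e^(−kτ)) ≈ 1.4503.
Each bolus raises the concentration by D/Vd = 1225/176 ≈ 6.960 μg/mL.
Cmax,ss = C₀/(1 − f) ≈ 6.960/0.6895 ≈ 10.094 μg/mL.
Peak 10.1 μg/mL vs MTC 11 μg/mL: below toxic threshold.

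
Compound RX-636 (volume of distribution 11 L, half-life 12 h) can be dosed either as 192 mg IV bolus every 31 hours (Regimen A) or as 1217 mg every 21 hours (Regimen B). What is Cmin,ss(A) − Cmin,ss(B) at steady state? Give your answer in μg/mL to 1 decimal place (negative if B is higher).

Regimen A: f = (1/2)^(31/12) ≈ 0.1669; Cmin,ss = (192/11)·f/(1−f) ≈ 3.497 μg/mL.
Regimen B: f = (1/2)^(21/12) ≈ 0.2973; Cmin,ss = (1217/11)·f/(1−f) ≈ 46.808 μg/mL.
Difference ≈ 3.497 − 46.808 ≈ -43.311 μg/mL.

-43.3 μg/mL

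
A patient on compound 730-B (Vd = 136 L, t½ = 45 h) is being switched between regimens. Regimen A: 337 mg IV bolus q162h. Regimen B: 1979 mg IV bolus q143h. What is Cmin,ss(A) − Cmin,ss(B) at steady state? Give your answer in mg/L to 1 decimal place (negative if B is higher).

Regimen A: f = (1/2)^(162/45) ≈ 0.0825; Cmin,ss = (337/136)·f/(1−f) ≈ 0.223 mg/L.
Regimen B: f = (1/2)^(143/45) ≈ 0.1105; Cmin,ss = (1979/136)·f/(1−f) ≈ 1.808 mg/L.
Difference ≈ 0.223 − 1.808 ≈ -1.585 mg/L.

-1.6 mg/L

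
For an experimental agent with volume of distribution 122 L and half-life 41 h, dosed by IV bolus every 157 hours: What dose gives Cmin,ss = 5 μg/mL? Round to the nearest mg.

τ/t½ = 157/41 ≈ 3.8293, so f = (1/2)^(157/41) ≈ 0.070352.
Cmin,ss = (D/Vd)·f/(1−f), so D = Cmin,ss·Vd·(1−f)/f.
D = 5 × 122 × (1−f)/f ≈ 5 × 122 × 13.21424 ≈ 8060.69 mg.

8061 mg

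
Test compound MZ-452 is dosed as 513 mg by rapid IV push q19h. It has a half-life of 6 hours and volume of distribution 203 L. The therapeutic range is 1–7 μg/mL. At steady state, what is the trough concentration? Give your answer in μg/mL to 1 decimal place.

k = ln2/t½ = ln2/6 ≈ 0.115525 h⁻¹; fraction remaining f = e^(−kτ) = e^(−0.115525×19) ≈ 0.1114.
At steady state, accumulation factor R = 1/(1 − e^(−kτ)) ≈ 1.1254.
Each bolus raises the concentration by D/Vd = 513/203 ≈ 2.527 μg/mL.
Cmax,ss = C₀/(1 − f) ≈ 2.527/0.8886 ≈ 2.844 μg/mL.
One interval later, Cmin,ss = Cmax,ss·e^(−kτ) ≈ 2.844 × 0.1114 ≈ 0.317 μg/mL.
Trough 0.3 μg/mL vs MEC 1 μg/mL: subtherapeutic.

0.3 μg/mL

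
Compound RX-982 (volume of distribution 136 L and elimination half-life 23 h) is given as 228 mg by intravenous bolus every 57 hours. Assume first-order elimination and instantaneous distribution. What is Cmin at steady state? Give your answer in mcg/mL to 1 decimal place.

Over one 57-h interval, 57/23 ≈ 2.4783 half-lives elapse, leaving f ≈ 0.1795 of each dose.
Single-dose peak C₀ = D/Vd = 228/136 ≈ 1.676 mcg/mL.
Steady-state trough Cmin,ss = C₀·f/(1−f) ≈ 1.676 × 0.1795/0.8205 ≈ 0.367 mcg/mL.

0.4 mcg/mL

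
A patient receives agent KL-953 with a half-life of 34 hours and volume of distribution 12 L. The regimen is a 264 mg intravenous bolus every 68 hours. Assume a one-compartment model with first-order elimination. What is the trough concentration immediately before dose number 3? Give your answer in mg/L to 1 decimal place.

6.9 mg/L

f = (1/2)^(τ/t½) = (1/2)^(68/34) ≈ 0.2500.
C₀ = D/Vd = 264/12 ≈ 22.000 mg/L.
Before the 3rd dose, 2 doses have been given. Superposition: Cmin = C₀·(f + f²).
≈ 22.000 × (0.2500 + 0.0625) ≈ 22.000 × 0.3125 ≈ 6.875 mg/L.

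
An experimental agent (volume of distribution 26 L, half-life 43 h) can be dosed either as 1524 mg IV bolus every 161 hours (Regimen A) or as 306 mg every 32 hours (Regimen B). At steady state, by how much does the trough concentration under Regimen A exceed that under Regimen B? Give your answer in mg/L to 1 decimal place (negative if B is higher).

Regimen A: f = (1/2)^(161/43) ≈ 0.0746; Cmin,ss = (1524/26)·f/(1−f) ≈ 4.725 mg/L.
Regimen B: f = (1/2)^(32/43) ≈ 0.5970; Cmin,ss = (306/26)·f/(1−f) ≈ 17.435 mg/L.
Difference ≈ 4.725 − 17.435 ≈ -12.710 mg/L.

-12.7 mg/L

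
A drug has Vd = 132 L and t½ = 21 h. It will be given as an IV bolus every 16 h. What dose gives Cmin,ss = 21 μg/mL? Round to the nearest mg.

τ/t½ = 16/21 ≈ 0.7619, so f = (1/2)^(16/21) ≈ 0.589717.
Cmin,ss = (D/Vd)·f/(1−f), so D = Cmin,ss·Vd·(1−f)/f.
D = 21 × 132 × (1−f)/f ≈ 21 × 132 × 0.69573 ≈ 1928.56 mg.

1929 mg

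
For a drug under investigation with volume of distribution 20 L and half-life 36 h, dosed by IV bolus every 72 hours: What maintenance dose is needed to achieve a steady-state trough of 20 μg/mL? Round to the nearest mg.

τ/t½ = 72/36 ≈ 2, so f = (1/2)^(72/36) ≈ 0.250000.
Cmin,ss = (D/Vd)·f/(1−f), so D = Cmin,ss·Vd·(1−f)/f.
D = 20 × 20 × (1−f)/f ≈ 20 × 20 × 3.00000 ≈ 1200.00 mg.

1200 mg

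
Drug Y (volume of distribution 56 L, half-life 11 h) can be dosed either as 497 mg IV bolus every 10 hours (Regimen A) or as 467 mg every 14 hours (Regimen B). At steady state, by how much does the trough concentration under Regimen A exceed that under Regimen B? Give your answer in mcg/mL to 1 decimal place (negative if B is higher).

4.2 mcg/mL

Regimen A: f = (1/2)^(10/11) ≈ 0.5325; Cmin,ss = (497/56)·f/(1−f) ≈ 10.109 mcg/mL.
Regimen B: f = (1/2)^(14/11) ≈ 0.4139; Cmin,ss = (467/56)·f/(1−f) ≈ 5.889 mcg/mL.
Difference ≈ 10.109 − 5.889 ≈ 4.220 mcg/mL.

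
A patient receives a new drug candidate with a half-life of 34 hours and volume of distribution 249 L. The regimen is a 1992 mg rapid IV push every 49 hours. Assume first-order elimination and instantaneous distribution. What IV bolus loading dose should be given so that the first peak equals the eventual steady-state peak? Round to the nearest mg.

3153 mg

f = (1/2)^(49/34) ≈ 0.368267; accumulation ratio R = 1/(1−f) ≈ 1.58295.
Loading dose to hit Cmax,ss on first dose: D_load = D_maint·R ≈ 1992 × 1.58295 ≈ 3153.24 mg.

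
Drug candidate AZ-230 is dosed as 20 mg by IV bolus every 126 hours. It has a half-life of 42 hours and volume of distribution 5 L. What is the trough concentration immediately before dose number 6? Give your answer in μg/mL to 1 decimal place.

0.6 μg/mL

f = (1/2)^(τ/t½) = (1/2)^(126/42) ≈ 0.1250.
C₀ = D/Vd = 20/5 ≈ 4.000 μg/mL.
Before the 6th dose, 5 doses have been given. Superposition: Cmin = C₀·(f + f² + … + f^5).
≈ 4.000 × (0.1250 + 0.0156 + 0.0020 + 0.0002 + 0.0000) ≈ 4.000 × 0.1428 ≈ 0.571 μg/mL.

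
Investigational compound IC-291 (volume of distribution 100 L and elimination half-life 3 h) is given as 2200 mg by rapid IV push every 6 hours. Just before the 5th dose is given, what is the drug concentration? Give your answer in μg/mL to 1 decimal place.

7.3 μg/mL

f = (1/2)^(τ/t½) = (1/2)^(6/3) ≈ 0.2500.
C₀ = D/Vd = 2200/100 ≈ 22.000 μg/mL.
Before the 5th dose, 4 doses have been given. Superposition: Cmin = C₀·(f + f² + … + f^4).
≈ 22.000 × (0.2500 + 0.0625 + 0.0156 + 0.0039) ≈ 22.000 × 0.3320 ≈ 7.304 μg/mL.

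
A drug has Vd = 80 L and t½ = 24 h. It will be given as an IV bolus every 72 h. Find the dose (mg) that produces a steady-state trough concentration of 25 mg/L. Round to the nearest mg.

τ/t½ = 72/24 ≈ 3, so f = (1/2)^(72/24) ≈ 0.125000.
Cmin,ss = (D/Vd)·f/(1−f), so D = Cmin,ss·Vd·(1−f)/f.
D = 25 × 80 × (1−f)/f ≈ 25 × 80 × 7.00000 ≈ 14000.00 mg.

14000 mg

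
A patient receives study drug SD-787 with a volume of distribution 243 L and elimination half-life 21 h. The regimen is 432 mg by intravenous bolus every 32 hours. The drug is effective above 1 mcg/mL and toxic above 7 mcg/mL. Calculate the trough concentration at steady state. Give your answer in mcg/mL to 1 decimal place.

τ/t½ = 32/21 ≈ 1.5238, so fraction remaining f = (1/2)^(32/21) ≈ 0.3478.
Accumulation ratio R = 1/(1 − f) ≈ 1/0.6522 ≈ 1.5333.
Single-dose peak C₀ = D/Vd = 432/243 ≈ 1.778 mcg/mL.
Steady-state peak Cmax,ss = C₀·R ≈ 1.778 × 1.5333 ≈ 2.726 mcg/mL.
One interval later, Cmin,ss = Cmax,ss·e^(−kτ) ≈ 2.726 × 0.3478 ≈ 0.948 mcg/mL.
Trough 0.9 mcg/mL vs MEC 1 mcg/mL: subtherapeutic.

0.9 mcg/mL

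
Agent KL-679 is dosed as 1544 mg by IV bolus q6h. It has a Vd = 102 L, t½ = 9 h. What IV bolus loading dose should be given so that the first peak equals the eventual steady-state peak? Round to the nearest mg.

f = (1/2)^(6/9) ≈ 0.629961; accumulation ratio R = 1/(1−f) ≈ 2.70242.
Loading dose to hit Cmax,ss on first dose: D_load = D_maint·R ≈ 1544 × 2.70242 ≈ 4172.54 mg.

4173 mg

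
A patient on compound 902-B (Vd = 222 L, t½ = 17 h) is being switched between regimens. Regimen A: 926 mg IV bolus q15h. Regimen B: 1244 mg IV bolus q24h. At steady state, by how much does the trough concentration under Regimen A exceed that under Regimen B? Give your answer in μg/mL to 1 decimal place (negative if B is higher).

Regimen A: f = (1/2)^(15/17) ≈ 0.5425; Cmin,ss = (926/222)·f/(1−f) ≈ 4.946 μg/mL.
Regimen B: f = (1/2)^(24/17) ≈ 0.3759; Cmin,ss = (1244/222)·f/(1−f) ≈ 3.375 μg/mL.
Difference ≈ 4.946 − 3.375 ≈ 1.571 μg/mL.

1.6 μg/mL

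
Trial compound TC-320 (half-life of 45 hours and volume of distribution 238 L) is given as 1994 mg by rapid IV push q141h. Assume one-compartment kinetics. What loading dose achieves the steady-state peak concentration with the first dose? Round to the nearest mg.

2250 mg

f = (1/2)^(141/45) ≈ 0.113965; accumulation ratio R = 1/(1−f) ≈ 1.12862.
Loading dose to hit Cmax,ss on first dose: D_load = D_maint·R ≈ 1994 × 1.12862 ≈ 2250.47 mg.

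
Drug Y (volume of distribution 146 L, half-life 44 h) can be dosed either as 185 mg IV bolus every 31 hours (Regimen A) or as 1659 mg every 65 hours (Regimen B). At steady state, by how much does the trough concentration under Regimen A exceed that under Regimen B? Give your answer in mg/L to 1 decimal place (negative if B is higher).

Regimen A: f = (1/2)^(31/44) ≈ 0.6136; Cmin,ss = (185/146)·f/(1−f) ≈ 2.012 mg/L.
Regimen B: f = (1/2)^(65/44) ≈ 0.3592; Cmin,ss = (1659/146)·f/(1−f) ≈ 6.370 mg/L.
Difference ≈ 2.012 − 6.370 ≈ -4.358 mg/L.

-4.4 mg/L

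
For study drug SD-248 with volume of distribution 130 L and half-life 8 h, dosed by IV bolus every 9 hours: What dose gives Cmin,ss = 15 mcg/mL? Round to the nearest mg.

τ/t½ = 9/8 ≈ 1.125, so f = (1/2)^(9/8) ≈ 0.458502.
Cmin,ss = (D/Vd)·f/(1−f), so D = Cmin,ss·Vd·(1−f)/f.
D = 15 × 130 × (1−f)/f ≈ 15 × 130 × 1.18102 ≈ 2302.99 mg.

2303 mg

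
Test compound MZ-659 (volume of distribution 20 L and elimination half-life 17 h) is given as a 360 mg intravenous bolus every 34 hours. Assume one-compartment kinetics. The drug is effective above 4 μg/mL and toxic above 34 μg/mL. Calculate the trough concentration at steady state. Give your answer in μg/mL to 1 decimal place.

τ = 34 h = 2 half-lives, so f = (1/2)^2 = 0.25.
At steady state, R = 1/(1 − 0.25) = 4/3.
Single-dose peak C₀ = D/Vd = 360/20 = 18 μg/mL.
Steady-state peak Cmax,ss = C₀·R = 18 × 4/3 ≈ 24.000 μg/mL.
Steady-state trough Cmin,ss = Cmax,ss·f ≈ 24.000 × 0.25 ≈ 6.000 μg/mL.
Trough 6.0 μg/mL vs MEC 4 μg/mL: adequate.

6.0 μg/mL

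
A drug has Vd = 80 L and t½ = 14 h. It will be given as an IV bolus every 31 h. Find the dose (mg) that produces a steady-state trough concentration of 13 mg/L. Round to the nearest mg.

τ/t½ = 31/14 ≈ 2.2143, so f = (1/2)^(31/14) ≈ 0.215493.
Cmin,ss = (D/Vd)·f/(1−f), so D = Cmin,ss·Vd·(1−f)/f.
D = 13 × 80 × (1−f)/f ≈ 13 × 80 × 3.64052 ≈ 3786.14 mg.

3786 mg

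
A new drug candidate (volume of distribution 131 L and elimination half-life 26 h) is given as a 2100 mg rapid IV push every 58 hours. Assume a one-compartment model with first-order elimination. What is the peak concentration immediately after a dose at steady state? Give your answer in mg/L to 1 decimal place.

20.4 mg/L

τ/t½ = 58/26 ≈ 2.2308, so fraction remaining f = (1/2)^(58/26) ≈ 0.2130.
At steady state, accumulation factor R = 1/(1 − e^(−kτ)) ≈ 1.2706.
Single-dose peak C₀ = D/Vd = 2100/131 ≈ 16.031 mg/L.
Cmax,ss = C₀/(1 − f) ≈ 16.031/0.7870 ≈ 20.370 mg/L.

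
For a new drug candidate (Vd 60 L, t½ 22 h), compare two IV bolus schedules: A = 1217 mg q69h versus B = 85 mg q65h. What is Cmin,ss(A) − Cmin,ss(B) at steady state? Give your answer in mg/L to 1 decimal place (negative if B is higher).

Regimen A: f = (1/2)^(69/22) ≈ 0.1137; Cmin,ss = (1217/60)·f/(1−f) ≈ 2.602 mg/L.
Regimen B: f = (1/2)^(65/22) ≈ 0.1290; Cmin,ss = (85/60)·f/(1−f) ≈ 0.210 mg/L.
Difference ≈ 2.602 − 0.210 ≈ 2.392 mg/L.

2.4 mg/L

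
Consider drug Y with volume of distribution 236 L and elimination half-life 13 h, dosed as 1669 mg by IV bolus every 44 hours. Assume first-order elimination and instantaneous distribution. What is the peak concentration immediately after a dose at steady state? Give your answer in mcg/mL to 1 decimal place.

7.8 mcg/mL

τ/t½ = 44/13 ≈ 3.3846, so fraction remaining f = (1/2)^(44/13) ≈ 0.0957.
Accumulation ratio R = 1/(1 − f) ≈ 1/0.9043 ≈ 1.1058.
Single-dose peak C₀ = D/Vd = 1669/236 ≈ 7.072 mcg/mL.
Cmax,ss = C₀/(1 − f) ≈ 7.072/0.9043 ≈ 7.820 mcg/mL.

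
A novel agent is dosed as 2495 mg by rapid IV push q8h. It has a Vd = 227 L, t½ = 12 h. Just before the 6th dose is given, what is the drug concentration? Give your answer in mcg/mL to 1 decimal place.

f = (1/2)^(τ/t½) = (1/2)^(8/12) ≈ 0.6300.
C₀ = D/Vd = 2495/227 ≈ 10.991 mcg/mL.
Before the 6th dose, 5 doses have been given. Superposition: Cmin = C₀·(f + f² + … + f^5).
≈ 10.991 × (0.6300 + 0.3969 + 0.2500 + 0.1575 + 0.0992) ≈ 10.991 × 1.5336 ≈ 16.856 mcg/mL.

16.9 mcg/mL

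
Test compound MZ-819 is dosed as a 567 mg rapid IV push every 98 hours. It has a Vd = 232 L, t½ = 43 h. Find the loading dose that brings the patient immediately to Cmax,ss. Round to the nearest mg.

714 mg

f = (1/2)^(98/43) ≈ 0.206031; accumulation ratio R = 1/(1−f) ≈ 1.25950.
Loading dose to hit Cmax,ss on first dose: D_load = D_maint·R ≈ 567 × 1.25950 ≈ 714.14 mg.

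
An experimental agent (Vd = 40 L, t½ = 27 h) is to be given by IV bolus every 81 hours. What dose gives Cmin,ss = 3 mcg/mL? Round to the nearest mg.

τ/t½ = 81/27 ≈ 3, so f = (1/2)^(81/27) ≈ 0.125000.
Cmin,ss = (D/Vd)·f/(1−f), so D = Cmin,ss·Vd·(1−f)/f.
D = 3 × 40 × (1−f)/f ≈ 3 × 40 × 7.00000 ≈ 840.00 mg.

840 mg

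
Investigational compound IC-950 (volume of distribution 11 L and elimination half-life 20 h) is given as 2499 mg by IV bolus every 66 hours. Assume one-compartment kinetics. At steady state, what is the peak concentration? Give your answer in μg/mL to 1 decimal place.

τ/t½ = 66/20 ≈ 3.3, so fraction remaining f = (1/2)^(66/20) ≈ 0.1015.
At steady state, accumulation factor R = 1/(1 − e^(−kτ)) ≈ 1.1130.
Each bolus raises the concentration by D/Vd = 2499/11 ≈ 227.182 μg/mL.
Steady-state peak Cmax,ss = C₀·R ≈ 227.182 × 1.1130 ≈ 252.854 μg/mL.

252.9 μg/mL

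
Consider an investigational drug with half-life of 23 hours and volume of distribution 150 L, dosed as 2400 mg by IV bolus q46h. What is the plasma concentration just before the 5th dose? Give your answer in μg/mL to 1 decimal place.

f = (1/2)^(τ/t½) = (1/2)^(46/23) ≈ 0.2500.
C₀ = D/Vd = 2400/150 ≈ 16.000 μg/mL.
Before the 5th dose, 4 doses have been given. Superposition: Cmin = C₀·(f + f² + … + f^4).
≈ 16.000 × (0.2500 + 0.0625 + 0.0156 + 0.0039) ≈ 16.000 × 0.3320 ≈ 5.312 μg/mL.

5.3 μg/mL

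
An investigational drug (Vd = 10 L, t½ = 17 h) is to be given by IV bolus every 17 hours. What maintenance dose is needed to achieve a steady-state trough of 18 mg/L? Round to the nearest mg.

180 mg

τ/t½ = 17/17 ≈ 1, so f = (1/2)^(17/17) ≈ 0.500000.
Cmin,ss = (D/Vd)·f/(1−f), so D = Cmin,ss·Vd·(1−f)/f.
D = 18 × 10 × (1−f)/f ≈ 18 × 10 × 1.00000 ≈ 180.00 mg.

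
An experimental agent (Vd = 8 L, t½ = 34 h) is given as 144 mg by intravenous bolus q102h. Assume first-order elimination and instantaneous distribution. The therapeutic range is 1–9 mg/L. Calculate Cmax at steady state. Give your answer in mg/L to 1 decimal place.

The dosing interval is 3 half-lives, so f = 2^(−3) = 0.125.
At steady state, R = 1/(1 − 0.125) = 8/7.
Single-dose peak C₀ = D/Vd = 144/8 = 18 mg/L.
Steady-state peak Cmax,ss = C₀·R = 18 × 8/7 ≈ 20.571 mg/L.
Peak 20.6 mg/L vs MTC 9 mg/L: exceeds toxic threshold.

20.6 mg/L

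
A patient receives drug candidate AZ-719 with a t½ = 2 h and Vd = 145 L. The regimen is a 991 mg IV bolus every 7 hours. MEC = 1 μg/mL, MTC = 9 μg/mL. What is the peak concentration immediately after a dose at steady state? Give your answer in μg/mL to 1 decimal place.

7.5 μg/mL

k = ln2/t½ = ln2/2 ≈ 0.346574 h⁻¹; fraction remaining f = e^(−kτ) = e^(−0.346574×7) ≈ 0.0884.
At steady state, accumulation factor R = 1/(1 − e^(−kτ)) ≈ 1.0970.
Single-dose peak C₀ = D/Vd = 991/145 ≈ 6.834 μg/mL.
Steady-state peak Cmax,ss = C₀·R ≈ 6.834 × 1.0970 ≈ 7.497 μg/mL.
Peak 7.5 μg/mL vs MTC 9 μg/mL: below toxic threshold.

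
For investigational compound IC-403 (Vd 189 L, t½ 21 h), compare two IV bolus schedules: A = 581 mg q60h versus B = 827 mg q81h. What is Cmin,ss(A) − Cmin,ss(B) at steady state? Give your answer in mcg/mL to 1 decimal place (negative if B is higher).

Regimen A: f = (1/2)^(60/21) ≈ 0.1380; Cmin,ss = (581/189)·f/(1−f) ≈ 0.492 mcg/mL.
Regimen B: f = (1/2)^(81/21) ≈ 0.0690; Cmin,ss = (827/189)·f/(1−f) ≈ 0.324 mcg/mL.
Difference ≈ 0.492 − 0.324 ≈ 0.168 mcg/mL.

0.2 mcg/mL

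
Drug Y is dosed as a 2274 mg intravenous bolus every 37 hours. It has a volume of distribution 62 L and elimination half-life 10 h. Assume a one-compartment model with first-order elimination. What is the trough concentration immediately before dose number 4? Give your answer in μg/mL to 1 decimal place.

f = (1/2)^(τ/t½) = (1/2)^(37/10) ≈ 0.0769.
C₀ = D/Vd = 2274/62 ≈ 36.677 μg/mL.
Before the 4th dose, 3 doses have been given. Superposition: Cmin = C₀·(f + f² + … + f^3).
≈ 36.677 × (0.0769 + 0.0059 + 0.0005) ≈ 36.677 × 0.0833 ≈ 3.055 μg/mL.

3.1 μg/mL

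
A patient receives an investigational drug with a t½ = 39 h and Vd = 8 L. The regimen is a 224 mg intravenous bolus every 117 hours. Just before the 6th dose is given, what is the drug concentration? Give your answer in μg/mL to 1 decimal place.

4.0 μg/mL

f = (1/2)^(τ/t½) = (1/2)^(117/39) ≈ 0.1250.
C₀ = D/Vd = 224/8 ≈ 28.000 μg/mL.
Before the 6th dose, 5 doses have been given. Superposition: Cmin = C₀·(f + f² + … + f^5).
≈ 28.000 × (0.1250 + 0.0156 + 0.0020 + 0.0002 + 0.0000) ≈ 28.000 × 0.1428 ≈ 3.998 μg/mL.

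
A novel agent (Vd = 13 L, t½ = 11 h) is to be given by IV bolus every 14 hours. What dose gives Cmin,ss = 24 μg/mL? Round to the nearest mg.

442 mg

τ/t½ = 14/11 ≈ 1.2727, so f = (1/2)^(14/11) ≈ 0.413877.
Cmin,ss = (D/Vd)·f/(1−f), so D = Cmin,ss·Vd·(1−f)/f.
D = 24 × 13 × (1−f)/f ≈ 24 × 13 × 1.41618 ≈ 441.85 mg.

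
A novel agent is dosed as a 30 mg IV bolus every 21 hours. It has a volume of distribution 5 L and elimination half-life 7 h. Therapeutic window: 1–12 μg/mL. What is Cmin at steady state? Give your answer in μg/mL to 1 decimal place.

0.9 μg/mL

The dosing interval is 3 half-lives, so f = 2^(−3) = 0.125.
Accumulation ratio R = 1/(1 − f) = 1/0.875 = 8/7.
Single-dose peak C₀ = D/Vd = 30/5 = 6 μg/mL.
Steady-state peak Cmax,ss = C₀·R = 6 × 8/7 ≈ 6.857 μg/mL.
Steady-state trough Cmin,ss = Cmax,ss·f ≈ 6.857 × 0.125 ≈ 0.857 μg/mL.
Trough 0.9 μg/mL vs MEC 1 μg/mL: subtherapeutic.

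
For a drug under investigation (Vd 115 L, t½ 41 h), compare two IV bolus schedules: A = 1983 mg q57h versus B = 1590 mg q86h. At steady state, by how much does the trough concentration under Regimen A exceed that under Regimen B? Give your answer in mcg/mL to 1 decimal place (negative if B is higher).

Regimen A: f = (1/2)^(57/41) ≈ 0.3815; Cmin,ss = (1983/115)·f/(1−f) ≈ 10.636 mcg/mL.
Regimen B: f = (1/2)^(86/41) ≈ 0.2337; Cmin,ss = (1590/115)·f/(1−f) ≈ 4.217 mcg/mL.
Difference ≈ 10.636 − 4.217 ≈ 6.419 mcg/mL.

6.4 mcg/mL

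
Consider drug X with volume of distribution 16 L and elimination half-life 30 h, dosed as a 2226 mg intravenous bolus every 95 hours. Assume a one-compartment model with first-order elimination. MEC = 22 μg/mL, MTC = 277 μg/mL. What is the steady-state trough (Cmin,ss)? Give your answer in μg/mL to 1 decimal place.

τ/t½ = 95/30 ≈ 3.1667, so fraction remaining f = (1/2)^(95/30) ≈ 0.1114.
At steady state, accumulation factor R = 1/(1 − e^(−kτ)) ≈ 1.1254.
Single-dose peak C₀ = D/Vd = 2226/16 ≈ 139.125 μg/mL.
Cmax,ss = C₀/(1 − f) ≈ 139.125/0.8886 ≈ 156.567 μg/mL.
One interval later, Cmin,ss = Cmax,ss·e^(−kτ) ≈ 156.567 × 0.1114 ≈ 17.442 μg/mL.
Trough 17.4 μg/mL vs MEC 22 μg/mL: subtherapeutic.

17.4 μg/mL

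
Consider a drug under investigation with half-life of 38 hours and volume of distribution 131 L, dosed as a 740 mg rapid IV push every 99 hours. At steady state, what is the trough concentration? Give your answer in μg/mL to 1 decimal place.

1.1 μg/mL

τ/t½ = 99/38 ≈ 2.6053, so fraction remaining f = (1/2)^(99/38) ≈ 0.1643.
At steady state, accumulation factor R = 1/(1 − e^(−kτ)) ≈ 1.1966.
Each bolus raises the concentration by D/Vd = 740/131 ≈ 5.649 μg/mL.
Steady-state peak Cmax,ss = C₀·R ≈ 5.649 × 1.1966 ≈ 6.760 μg/mL.
Steady-state trough Cmin,ss = Cmax,ss·f ≈ 6.760 × 0.1643 ≈ 1.111 μg/mL.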